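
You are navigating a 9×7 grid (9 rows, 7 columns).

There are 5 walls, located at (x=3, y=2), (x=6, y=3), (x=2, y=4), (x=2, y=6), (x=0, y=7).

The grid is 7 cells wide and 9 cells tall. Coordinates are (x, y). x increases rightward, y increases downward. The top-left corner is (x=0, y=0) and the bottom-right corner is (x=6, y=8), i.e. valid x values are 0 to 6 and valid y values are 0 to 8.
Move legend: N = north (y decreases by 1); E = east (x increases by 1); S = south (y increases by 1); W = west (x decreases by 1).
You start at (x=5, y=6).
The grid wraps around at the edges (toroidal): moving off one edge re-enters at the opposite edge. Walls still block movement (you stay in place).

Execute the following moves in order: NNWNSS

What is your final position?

Answer: Final position: (x=4, y=5)

Derivation:
Start: (x=5, y=6)
  N (north): (x=5, y=6) -> (x=5, y=5)
  N (north): (x=5, y=5) -> (x=5, y=4)
  W (west): (x=5, y=4) -> (x=4, y=4)
  N (north): (x=4, y=4) -> (x=4, y=3)
  S (south): (x=4, y=3) -> (x=4, y=4)
  S (south): (x=4, y=4) -> (x=4, y=5)
Final: (x=4, y=5)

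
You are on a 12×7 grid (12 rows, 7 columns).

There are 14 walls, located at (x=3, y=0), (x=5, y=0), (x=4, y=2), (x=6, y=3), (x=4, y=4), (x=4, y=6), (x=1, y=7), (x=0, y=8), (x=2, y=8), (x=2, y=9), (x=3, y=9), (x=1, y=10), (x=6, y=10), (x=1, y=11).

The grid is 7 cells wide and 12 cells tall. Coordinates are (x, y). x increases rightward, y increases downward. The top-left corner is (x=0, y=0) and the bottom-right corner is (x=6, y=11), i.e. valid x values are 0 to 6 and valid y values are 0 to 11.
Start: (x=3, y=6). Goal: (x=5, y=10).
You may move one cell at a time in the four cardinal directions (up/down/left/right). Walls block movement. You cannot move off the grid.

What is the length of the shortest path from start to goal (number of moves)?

Answer: Shortest path length: 6

Derivation:
BFS from (x=3, y=6) until reaching (x=5, y=10):
  Distance 0: (x=3, y=6)
  Distance 1: (x=3, y=5), (x=2, y=6), (x=3, y=7)
  Distance 2: (x=3, y=4), (x=2, y=5), (x=4, y=5), (x=1, y=6), (x=2, y=7), (x=4, y=7), (x=3, y=8)
  Distance 3: (x=3, y=3), (x=2, y=4), (x=1, y=5), (x=5, y=5), (x=0, y=6), (x=5, y=7), (x=4, y=8)
  Distance 4: (x=3, y=2), (x=2, y=3), (x=4, y=3), (x=1, y=4), (x=5, y=4), (x=0, y=5), (x=6, y=5), (x=5, y=6), (x=0, y=7), (x=6, y=7), (x=5, y=8), (x=4, y=9)
  Distance 5: (x=3, y=1), (x=2, y=2), (x=1, y=3), (x=5, y=3), (x=0, y=4), (x=6, y=4), (x=6, y=6), (x=6, y=8), (x=5, y=9), (x=4, y=10)
  Distance 6: (x=2, y=1), (x=4, y=1), (x=1, y=2), (x=5, y=2), (x=0, y=3), (x=6, y=9), (x=3, y=10), (x=5, y=10), (x=4, y=11)  <- goal reached here
One shortest path (6 moves): (x=3, y=6) -> (x=3, y=7) -> (x=4, y=7) -> (x=5, y=7) -> (x=5, y=8) -> (x=5, y=9) -> (x=5, y=10)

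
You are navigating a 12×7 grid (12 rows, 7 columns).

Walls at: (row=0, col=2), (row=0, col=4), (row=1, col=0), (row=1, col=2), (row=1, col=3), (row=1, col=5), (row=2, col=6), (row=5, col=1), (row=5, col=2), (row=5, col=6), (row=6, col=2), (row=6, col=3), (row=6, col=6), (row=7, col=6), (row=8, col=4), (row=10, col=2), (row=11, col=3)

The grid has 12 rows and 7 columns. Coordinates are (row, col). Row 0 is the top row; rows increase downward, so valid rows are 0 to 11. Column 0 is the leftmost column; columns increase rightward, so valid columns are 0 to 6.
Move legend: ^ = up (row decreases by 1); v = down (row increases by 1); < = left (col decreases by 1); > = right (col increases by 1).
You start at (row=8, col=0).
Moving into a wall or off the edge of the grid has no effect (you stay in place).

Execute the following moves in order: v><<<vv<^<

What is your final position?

Start: (row=8, col=0)
  v (down): (row=8, col=0) -> (row=9, col=0)
  > (right): (row=9, col=0) -> (row=9, col=1)
  < (left): (row=9, col=1) -> (row=9, col=0)
  < (left): blocked, stay at (row=9, col=0)
  < (left): blocked, stay at (row=9, col=0)
  v (down): (row=9, col=0) -> (row=10, col=0)
  v (down): (row=10, col=0) -> (row=11, col=0)
  < (left): blocked, stay at (row=11, col=0)
  ^ (up): (row=11, col=0) -> (row=10, col=0)
  < (left): blocked, stay at (row=10, col=0)
Final: (row=10, col=0)

Answer: Final position: (row=10, col=0)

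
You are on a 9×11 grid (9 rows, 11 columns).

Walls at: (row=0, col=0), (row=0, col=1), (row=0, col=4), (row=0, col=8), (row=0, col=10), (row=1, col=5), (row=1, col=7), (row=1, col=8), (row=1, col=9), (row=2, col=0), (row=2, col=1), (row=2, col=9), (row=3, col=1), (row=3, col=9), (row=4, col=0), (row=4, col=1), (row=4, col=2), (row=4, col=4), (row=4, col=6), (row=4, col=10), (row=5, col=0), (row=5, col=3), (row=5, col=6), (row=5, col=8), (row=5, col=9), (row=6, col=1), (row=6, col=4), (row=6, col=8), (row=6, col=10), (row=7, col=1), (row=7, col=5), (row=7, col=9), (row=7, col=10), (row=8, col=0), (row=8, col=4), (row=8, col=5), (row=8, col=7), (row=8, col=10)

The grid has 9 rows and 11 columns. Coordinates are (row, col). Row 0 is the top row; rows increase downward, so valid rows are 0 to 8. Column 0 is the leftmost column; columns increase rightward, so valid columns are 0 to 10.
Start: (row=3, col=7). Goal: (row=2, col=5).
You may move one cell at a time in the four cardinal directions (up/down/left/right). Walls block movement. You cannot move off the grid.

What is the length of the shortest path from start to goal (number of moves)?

BFS from (row=3, col=7) until reaching (row=2, col=5):
  Distance 0: (row=3, col=7)
  Distance 1: (row=2, col=7), (row=3, col=6), (row=3, col=8), (row=4, col=7)
  Distance 2: (row=2, col=6), (row=2, col=8), (row=3, col=5), (row=4, col=8), (row=5, col=7)
  Distance 3: (row=1, col=6), (row=2, col=5), (row=3, col=4), (row=4, col=5), (row=4, col=9), (row=6, col=7)  <- goal reached here
One shortest path (3 moves): (row=3, col=7) -> (row=3, col=6) -> (row=3, col=5) -> (row=2, col=5)

Answer: Shortest path length: 3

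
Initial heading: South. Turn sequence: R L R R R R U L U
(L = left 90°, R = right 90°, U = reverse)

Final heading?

Answer: Final heading: East

Derivation:
Start: South
  R (right (90° clockwise)) -> West
  L (left (90° counter-clockwise)) -> South
  R (right (90° clockwise)) -> West
  R (right (90° clockwise)) -> North
  R (right (90° clockwise)) -> East
  R (right (90° clockwise)) -> South
  U (U-turn (180°)) -> North
  L (left (90° counter-clockwise)) -> West
  U (U-turn (180°)) -> East
Final: East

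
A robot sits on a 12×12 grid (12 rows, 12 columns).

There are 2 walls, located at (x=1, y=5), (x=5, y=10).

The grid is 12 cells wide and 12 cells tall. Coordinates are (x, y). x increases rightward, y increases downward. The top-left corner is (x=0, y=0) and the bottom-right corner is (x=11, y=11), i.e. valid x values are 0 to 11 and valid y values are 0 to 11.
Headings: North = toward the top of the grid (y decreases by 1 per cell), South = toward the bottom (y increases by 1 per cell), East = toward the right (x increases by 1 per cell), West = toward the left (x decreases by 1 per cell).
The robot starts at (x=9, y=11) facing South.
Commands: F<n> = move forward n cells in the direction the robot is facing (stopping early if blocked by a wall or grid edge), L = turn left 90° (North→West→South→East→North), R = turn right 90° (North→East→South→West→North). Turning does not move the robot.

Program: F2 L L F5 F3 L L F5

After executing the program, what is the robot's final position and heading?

Start: (x=9, y=11), facing South
  F2: move forward 0/2 (blocked), now at (x=9, y=11)
  L: turn left, now facing East
  L: turn left, now facing North
  F5: move forward 5, now at (x=9, y=6)
  F3: move forward 3, now at (x=9, y=3)
  L: turn left, now facing West
  L: turn left, now facing South
  F5: move forward 5, now at (x=9, y=8)
Final: (x=9, y=8), facing South

Answer: Final position: (x=9, y=8), facing South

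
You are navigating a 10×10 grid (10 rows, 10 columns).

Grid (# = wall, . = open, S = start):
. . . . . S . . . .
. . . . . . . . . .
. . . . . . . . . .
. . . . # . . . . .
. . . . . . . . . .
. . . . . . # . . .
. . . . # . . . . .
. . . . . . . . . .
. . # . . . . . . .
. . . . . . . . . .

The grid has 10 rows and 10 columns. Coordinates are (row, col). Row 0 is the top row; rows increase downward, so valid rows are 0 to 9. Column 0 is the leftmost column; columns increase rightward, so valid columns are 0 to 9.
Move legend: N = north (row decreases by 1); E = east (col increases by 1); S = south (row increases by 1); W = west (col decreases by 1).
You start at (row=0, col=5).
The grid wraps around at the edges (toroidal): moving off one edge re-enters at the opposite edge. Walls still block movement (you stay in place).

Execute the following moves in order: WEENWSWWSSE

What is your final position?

Answer: Final position: (row=2, col=4)

Derivation:
Start: (row=0, col=5)
  W (west): (row=0, col=5) -> (row=0, col=4)
  E (east): (row=0, col=4) -> (row=0, col=5)
  E (east): (row=0, col=5) -> (row=0, col=6)
  N (north): (row=0, col=6) -> (row=9, col=6)
  W (west): (row=9, col=6) -> (row=9, col=5)
  S (south): (row=9, col=5) -> (row=0, col=5)
  W (west): (row=0, col=5) -> (row=0, col=4)
  W (west): (row=0, col=4) -> (row=0, col=3)
  S (south): (row=0, col=3) -> (row=1, col=3)
  S (south): (row=1, col=3) -> (row=2, col=3)
  E (east): (row=2, col=3) -> (row=2, col=4)
Final: (row=2, col=4)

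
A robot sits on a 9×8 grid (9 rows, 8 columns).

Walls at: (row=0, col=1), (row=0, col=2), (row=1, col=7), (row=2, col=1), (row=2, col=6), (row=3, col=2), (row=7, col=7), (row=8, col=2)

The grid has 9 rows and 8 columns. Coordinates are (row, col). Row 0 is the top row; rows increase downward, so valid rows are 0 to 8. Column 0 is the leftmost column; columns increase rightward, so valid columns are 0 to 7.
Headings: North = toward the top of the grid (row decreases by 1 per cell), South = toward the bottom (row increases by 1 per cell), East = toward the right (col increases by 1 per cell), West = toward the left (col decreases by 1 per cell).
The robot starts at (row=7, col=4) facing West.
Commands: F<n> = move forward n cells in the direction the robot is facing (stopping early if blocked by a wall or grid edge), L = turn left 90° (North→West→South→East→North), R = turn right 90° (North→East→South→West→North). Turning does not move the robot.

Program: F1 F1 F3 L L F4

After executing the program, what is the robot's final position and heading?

Answer: Final position: (row=7, col=4), facing East

Derivation:
Start: (row=7, col=4), facing West
  F1: move forward 1, now at (row=7, col=3)
  F1: move forward 1, now at (row=7, col=2)
  F3: move forward 2/3 (blocked), now at (row=7, col=0)
  L: turn left, now facing South
  L: turn left, now facing East
  F4: move forward 4, now at (row=7, col=4)
Final: (row=7, col=4), facing East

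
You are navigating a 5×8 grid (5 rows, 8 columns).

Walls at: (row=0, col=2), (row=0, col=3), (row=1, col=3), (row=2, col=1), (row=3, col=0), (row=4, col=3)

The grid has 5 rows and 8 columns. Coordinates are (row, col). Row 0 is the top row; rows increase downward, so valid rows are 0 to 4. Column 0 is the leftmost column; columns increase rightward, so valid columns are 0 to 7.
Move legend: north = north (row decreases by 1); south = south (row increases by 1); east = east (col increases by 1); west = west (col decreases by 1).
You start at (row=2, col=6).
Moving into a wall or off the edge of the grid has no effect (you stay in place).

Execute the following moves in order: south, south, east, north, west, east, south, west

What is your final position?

Start: (row=2, col=6)
  south (south): (row=2, col=6) -> (row=3, col=6)
  south (south): (row=3, col=6) -> (row=4, col=6)
  east (east): (row=4, col=6) -> (row=4, col=7)
  north (north): (row=4, col=7) -> (row=3, col=7)
  west (west): (row=3, col=7) -> (row=3, col=6)
  east (east): (row=3, col=6) -> (row=3, col=7)
  south (south): (row=3, col=7) -> (row=4, col=7)
  west (west): (row=4, col=7) -> (row=4, col=6)
Final: (row=4, col=6)

Answer: Final position: (row=4, col=6)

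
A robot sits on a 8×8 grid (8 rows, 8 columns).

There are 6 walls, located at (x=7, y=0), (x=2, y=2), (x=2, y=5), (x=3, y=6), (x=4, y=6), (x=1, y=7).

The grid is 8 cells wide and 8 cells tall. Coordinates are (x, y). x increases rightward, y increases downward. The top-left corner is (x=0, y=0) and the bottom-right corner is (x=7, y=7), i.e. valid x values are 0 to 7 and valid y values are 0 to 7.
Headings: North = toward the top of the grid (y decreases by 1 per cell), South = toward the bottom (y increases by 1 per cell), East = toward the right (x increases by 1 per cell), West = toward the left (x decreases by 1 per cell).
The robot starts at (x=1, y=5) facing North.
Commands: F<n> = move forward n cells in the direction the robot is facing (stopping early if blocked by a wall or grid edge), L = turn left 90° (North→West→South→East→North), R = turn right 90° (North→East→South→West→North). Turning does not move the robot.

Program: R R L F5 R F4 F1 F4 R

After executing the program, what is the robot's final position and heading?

Start: (x=1, y=5), facing North
  R: turn right, now facing East
  R: turn right, now facing South
  L: turn left, now facing East
  F5: move forward 0/5 (blocked), now at (x=1, y=5)
  R: turn right, now facing South
  F4: move forward 1/4 (blocked), now at (x=1, y=6)
  F1: move forward 0/1 (blocked), now at (x=1, y=6)
  F4: move forward 0/4 (blocked), now at (x=1, y=6)
  R: turn right, now facing West
Final: (x=1, y=6), facing West

Answer: Final position: (x=1, y=6), facing West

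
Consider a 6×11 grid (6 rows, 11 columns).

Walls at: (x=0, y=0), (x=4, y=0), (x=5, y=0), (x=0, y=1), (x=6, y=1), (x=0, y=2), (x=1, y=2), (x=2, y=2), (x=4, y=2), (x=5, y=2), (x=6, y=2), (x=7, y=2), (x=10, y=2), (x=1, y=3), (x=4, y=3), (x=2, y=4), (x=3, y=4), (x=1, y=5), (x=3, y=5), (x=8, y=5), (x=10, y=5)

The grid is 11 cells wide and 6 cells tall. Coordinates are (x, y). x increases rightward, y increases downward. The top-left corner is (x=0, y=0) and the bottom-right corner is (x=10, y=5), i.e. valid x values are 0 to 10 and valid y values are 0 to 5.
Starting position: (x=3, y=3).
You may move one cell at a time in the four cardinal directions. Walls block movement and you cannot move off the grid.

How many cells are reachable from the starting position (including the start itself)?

BFS flood-fill from (x=3, y=3):
  Distance 0: (x=3, y=3)
  Distance 1: (x=3, y=2), (x=2, y=3)
  Distance 2: (x=3, y=1)
  Distance 3: (x=3, y=0), (x=2, y=1), (x=4, y=1)
  Distance 4: (x=2, y=0), (x=1, y=1), (x=5, y=1)
  Distance 5: (x=1, y=0)
Total reachable: 11 (grid has 45 open cells total)

Answer: Reachable cells: 11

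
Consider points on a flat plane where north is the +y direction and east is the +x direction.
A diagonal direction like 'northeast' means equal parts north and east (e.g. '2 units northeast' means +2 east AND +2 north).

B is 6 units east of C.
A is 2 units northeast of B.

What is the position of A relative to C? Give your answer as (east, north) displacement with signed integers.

Answer: A is at (east=8, north=2) relative to C.

Derivation:
Place C at the origin (east=0, north=0).
  B is 6 units east of C: delta (east=+6, north=+0); B at (east=6, north=0).
  A is 2 units northeast of B: delta (east=+2, north=+2); A at (east=8, north=2).
Therefore A relative to C: (east=8, north=2).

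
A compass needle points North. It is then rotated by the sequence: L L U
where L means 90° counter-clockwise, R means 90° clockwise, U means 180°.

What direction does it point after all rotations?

Answer: Final heading: North

Derivation:
Start: North
  L (left (90° counter-clockwise)) -> West
  L (left (90° counter-clockwise)) -> South
  U (U-turn (180°)) -> North
Final: North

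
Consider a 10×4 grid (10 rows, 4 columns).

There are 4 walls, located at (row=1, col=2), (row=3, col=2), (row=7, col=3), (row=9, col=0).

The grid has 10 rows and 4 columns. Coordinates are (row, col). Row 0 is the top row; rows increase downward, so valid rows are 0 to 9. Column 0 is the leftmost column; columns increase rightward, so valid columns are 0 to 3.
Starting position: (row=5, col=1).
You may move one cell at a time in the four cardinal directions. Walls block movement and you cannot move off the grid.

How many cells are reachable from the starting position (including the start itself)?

Answer: Reachable cells: 36

Derivation:
BFS flood-fill from (row=5, col=1):
  Distance 0: (row=5, col=1)
  Distance 1: (row=4, col=1), (row=5, col=0), (row=5, col=2), (row=6, col=1)
  Distance 2: (row=3, col=1), (row=4, col=0), (row=4, col=2), (row=5, col=3), (row=6, col=0), (row=6, col=2), (row=7, col=1)
  Distance 3: (row=2, col=1), (row=3, col=0), (row=4, col=3), (row=6, col=3), (row=7, col=0), (row=7, col=2), (row=8, col=1)
  Distance 4: (row=1, col=1), (row=2, col=0), (row=2, col=2), (row=3, col=3), (row=8, col=0), (row=8, col=2), (row=9, col=1)
  Distance 5: (row=0, col=1), (row=1, col=0), (row=2, col=3), (row=8, col=3), (row=9, col=2)
  Distance 6: (row=0, col=0), (row=0, col=2), (row=1, col=3), (row=9, col=3)
  Distance 7: (row=0, col=3)
Total reachable: 36 (grid has 36 open cells total)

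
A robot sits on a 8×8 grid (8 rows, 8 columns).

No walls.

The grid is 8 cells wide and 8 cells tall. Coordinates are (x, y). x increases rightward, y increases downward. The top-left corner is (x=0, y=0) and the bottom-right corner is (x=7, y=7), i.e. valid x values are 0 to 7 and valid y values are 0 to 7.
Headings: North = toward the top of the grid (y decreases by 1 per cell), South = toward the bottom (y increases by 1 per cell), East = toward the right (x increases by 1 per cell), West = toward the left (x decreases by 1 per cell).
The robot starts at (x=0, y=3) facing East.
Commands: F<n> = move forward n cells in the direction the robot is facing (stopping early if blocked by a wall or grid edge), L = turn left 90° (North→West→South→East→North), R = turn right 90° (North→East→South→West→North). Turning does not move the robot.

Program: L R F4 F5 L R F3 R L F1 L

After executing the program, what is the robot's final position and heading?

Answer: Final position: (x=7, y=3), facing North

Derivation:
Start: (x=0, y=3), facing East
  L: turn left, now facing North
  R: turn right, now facing East
  F4: move forward 4, now at (x=4, y=3)
  F5: move forward 3/5 (blocked), now at (x=7, y=3)
  L: turn left, now facing North
  R: turn right, now facing East
  F3: move forward 0/3 (blocked), now at (x=7, y=3)
  R: turn right, now facing South
  L: turn left, now facing East
  F1: move forward 0/1 (blocked), now at (x=7, y=3)
  L: turn left, now facing North
Final: (x=7, y=3), facing North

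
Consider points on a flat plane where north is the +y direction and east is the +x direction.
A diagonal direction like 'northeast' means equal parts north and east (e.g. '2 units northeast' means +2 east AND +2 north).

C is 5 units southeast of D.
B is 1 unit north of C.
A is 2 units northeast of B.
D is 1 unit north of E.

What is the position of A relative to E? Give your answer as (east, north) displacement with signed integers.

Place E at the origin (east=0, north=0).
  D is 1 unit north of E: delta (east=+0, north=+1); D at (east=0, north=1).
  C is 5 units southeast of D: delta (east=+5, north=-5); C at (east=5, north=-4).
  B is 1 unit north of C: delta (east=+0, north=+1); B at (east=5, north=-3).
  A is 2 units northeast of B: delta (east=+2, north=+2); A at (east=7, north=-1).
Therefore A relative to E: (east=7, north=-1).

Answer: A is at (east=7, north=-1) relative to E.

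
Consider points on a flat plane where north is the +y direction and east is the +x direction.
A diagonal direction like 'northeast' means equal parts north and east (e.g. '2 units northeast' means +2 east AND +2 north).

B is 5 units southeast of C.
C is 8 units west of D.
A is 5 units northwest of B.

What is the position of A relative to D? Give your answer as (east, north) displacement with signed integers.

Answer: A is at (east=-8, north=0) relative to D.

Derivation:
Place D at the origin (east=0, north=0).
  C is 8 units west of D: delta (east=-8, north=+0); C at (east=-8, north=0).
  B is 5 units southeast of C: delta (east=+5, north=-5); B at (east=-3, north=-5).
  A is 5 units northwest of B: delta (east=-5, north=+5); A at (east=-8, north=0).
Therefore A relative to D: (east=-8, north=0).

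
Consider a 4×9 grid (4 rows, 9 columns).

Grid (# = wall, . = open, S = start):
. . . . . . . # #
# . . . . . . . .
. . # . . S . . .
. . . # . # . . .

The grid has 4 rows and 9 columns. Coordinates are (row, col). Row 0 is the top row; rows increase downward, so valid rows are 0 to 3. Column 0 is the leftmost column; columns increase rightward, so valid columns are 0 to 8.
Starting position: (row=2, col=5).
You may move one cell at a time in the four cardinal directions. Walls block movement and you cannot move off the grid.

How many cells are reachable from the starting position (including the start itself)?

Answer: Reachable cells: 30

Derivation:
BFS flood-fill from (row=2, col=5):
  Distance 0: (row=2, col=5)
  Distance 1: (row=1, col=5), (row=2, col=4), (row=2, col=6)
  Distance 2: (row=0, col=5), (row=1, col=4), (row=1, col=6), (row=2, col=3), (row=2, col=7), (row=3, col=4), (row=3, col=6)
  Distance 3: (row=0, col=4), (row=0, col=6), (row=1, col=3), (row=1, col=7), (row=2, col=8), (row=3, col=7)
  Distance 4: (row=0, col=3), (row=1, col=2), (row=1, col=8), (row=3, col=8)
  Distance 5: (row=0, col=2), (row=1, col=1)
  Distance 6: (row=0, col=1), (row=2, col=1)
  Distance 7: (row=0, col=0), (row=2, col=0), (row=3, col=1)
  Distance 8: (row=3, col=0), (row=3, col=2)
Total reachable: 30 (grid has 30 open cells total)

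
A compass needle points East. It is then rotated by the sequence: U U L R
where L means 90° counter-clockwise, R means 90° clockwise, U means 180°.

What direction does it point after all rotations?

Start: East
  U (U-turn (180°)) -> West
  U (U-turn (180°)) -> East
  L (left (90° counter-clockwise)) -> North
  R (right (90° clockwise)) -> East
Final: East

Answer: Final heading: East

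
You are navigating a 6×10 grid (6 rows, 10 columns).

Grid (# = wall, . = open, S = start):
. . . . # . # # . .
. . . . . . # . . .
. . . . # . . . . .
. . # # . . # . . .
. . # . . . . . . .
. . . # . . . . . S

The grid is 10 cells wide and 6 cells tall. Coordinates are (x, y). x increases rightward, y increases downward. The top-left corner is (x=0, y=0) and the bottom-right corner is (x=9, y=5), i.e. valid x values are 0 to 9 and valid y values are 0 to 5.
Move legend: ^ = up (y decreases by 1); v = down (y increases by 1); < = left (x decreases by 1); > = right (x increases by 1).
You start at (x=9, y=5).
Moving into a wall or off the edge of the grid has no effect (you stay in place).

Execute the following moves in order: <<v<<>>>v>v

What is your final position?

Start: (x=9, y=5)
  < (left): (x=9, y=5) -> (x=8, y=5)
  < (left): (x=8, y=5) -> (x=7, y=5)
  v (down): blocked, stay at (x=7, y=5)
  < (left): (x=7, y=5) -> (x=6, y=5)
  < (left): (x=6, y=5) -> (x=5, y=5)
  > (right): (x=5, y=5) -> (x=6, y=5)
  > (right): (x=6, y=5) -> (x=7, y=5)
  > (right): (x=7, y=5) -> (x=8, y=5)
  v (down): blocked, stay at (x=8, y=5)
  > (right): (x=8, y=5) -> (x=9, y=5)
  v (down): blocked, stay at (x=9, y=5)
Final: (x=9, y=5)

Answer: Final position: (x=9, y=5)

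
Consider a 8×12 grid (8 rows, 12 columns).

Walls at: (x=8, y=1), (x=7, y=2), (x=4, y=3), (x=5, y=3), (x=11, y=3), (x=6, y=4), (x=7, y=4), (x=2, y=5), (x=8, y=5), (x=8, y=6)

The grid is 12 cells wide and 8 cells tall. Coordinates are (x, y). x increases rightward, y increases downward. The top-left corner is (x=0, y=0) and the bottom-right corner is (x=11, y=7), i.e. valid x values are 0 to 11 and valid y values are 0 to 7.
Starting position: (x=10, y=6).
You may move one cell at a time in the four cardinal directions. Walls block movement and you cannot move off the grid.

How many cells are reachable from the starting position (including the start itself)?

Answer: Reachable cells: 86

Derivation:
BFS flood-fill from (x=10, y=6):
  Distance 0: (x=10, y=6)
  Distance 1: (x=10, y=5), (x=9, y=6), (x=11, y=6), (x=10, y=7)
  Distance 2: (x=10, y=4), (x=9, y=5), (x=11, y=5), (x=9, y=7), (x=11, y=7)
  Distance 3: (x=10, y=3), (x=9, y=4), (x=11, y=4), (x=8, y=7)
  Distance 4: (x=10, y=2), (x=9, y=3), (x=8, y=4), (x=7, y=7)
  Distance 5: (x=10, y=1), (x=9, y=2), (x=11, y=2), (x=8, y=3), (x=7, y=6), (x=6, y=7)
  Distance 6: (x=10, y=0), (x=9, y=1), (x=11, y=1), (x=8, y=2), (x=7, y=3), (x=7, y=5), (x=6, y=6), (x=5, y=7)
  Distance 7: (x=9, y=0), (x=11, y=0), (x=6, y=3), (x=6, y=5), (x=5, y=6), (x=4, y=7)
  Distance 8: (x=8, y=0), (x=6, y=2), (x=5, y=5), (x=4, y=6), (x=3, y=7)
  Distance 9: (x=7, y=0), (x=6, y=1), (x=5, y=2), (x=5, y=4), (x=4, y=5), (x=3, y=6), (x=2, y=7)
  Distance 10: (x=6, y=0), (x=5, y=1), (x=7, y=1), (x=4, y=2), (x=4, y=4), (x=3, y=5), (x=2, y=6), (x=1, y=7)
  Distance 11: (x=5, y=0), (x=4, y=1), (x=3, y=2), (x=3, y=4), (x=1, y=6), (x=0, y=7)
  Distance 12: (x=4, y=0), (x=3, y=1), (x=2, y=2), (x=3, y=3), (x=2, y=4), (x=1, y=5), (x=0, y=6)
  Distance 13: (x=3, y=0), (x=2, y=1), (x=1, y=2), (x=2, y=3), (x=1, y=4), (x=0, y=5)
  Distance 14: (x=2, y=0), (x=1, y=1), (x=0, y=2), (x=1, y=3), (x=0, y=4)
  Distance 15: (x=1, y=0), (x=0, y=1), (x=0, y=3)
  Distance 16: (x=0, y=0)
Total reachable: 86 (grid has 86 open cells total)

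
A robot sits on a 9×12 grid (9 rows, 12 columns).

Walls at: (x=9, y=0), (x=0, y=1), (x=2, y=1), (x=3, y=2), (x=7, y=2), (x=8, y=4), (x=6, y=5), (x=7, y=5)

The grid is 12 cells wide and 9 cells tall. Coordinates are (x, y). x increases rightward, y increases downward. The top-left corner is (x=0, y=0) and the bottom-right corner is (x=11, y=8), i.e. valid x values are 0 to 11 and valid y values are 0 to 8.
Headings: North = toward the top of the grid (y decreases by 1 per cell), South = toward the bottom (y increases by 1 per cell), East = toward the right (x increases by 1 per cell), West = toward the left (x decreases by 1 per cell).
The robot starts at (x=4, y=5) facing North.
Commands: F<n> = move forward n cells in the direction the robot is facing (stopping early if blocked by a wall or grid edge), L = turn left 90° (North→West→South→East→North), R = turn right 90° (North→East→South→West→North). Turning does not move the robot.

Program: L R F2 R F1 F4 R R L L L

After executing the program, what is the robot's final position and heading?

Answer: Final position: (x=9, y=3), facing North

Derivation:
Start: (x=4, y=5), facing North
  L: turn left, now facing West
  R: turn right, now facing North
  F2: move forward 2, now at (x=4, y=3)
  R: turn right, now facing East
  F1: move forward 1, now at (x=5, y=3)
  F4: move forward 4, now at (x=9, y=3)
  R: turn right, now facing South
  R: turn right, now facing West
  L: turn left, now facing South
  L: turn left, now facing East
  L: turn left, now facing North
Final: (x=9, y=3), facing North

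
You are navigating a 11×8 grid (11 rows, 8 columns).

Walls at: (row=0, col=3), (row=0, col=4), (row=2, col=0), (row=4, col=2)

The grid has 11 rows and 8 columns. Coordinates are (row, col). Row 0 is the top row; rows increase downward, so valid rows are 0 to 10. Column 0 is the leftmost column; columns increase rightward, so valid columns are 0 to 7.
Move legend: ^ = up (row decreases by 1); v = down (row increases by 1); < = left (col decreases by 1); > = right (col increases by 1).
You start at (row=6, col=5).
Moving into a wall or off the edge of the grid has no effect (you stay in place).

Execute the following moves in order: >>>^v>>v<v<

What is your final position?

Start: (row=6, col=5)
  > (right): (row=6, col=5) -> (row=6, col=6)
  > (right): (row=6, col=6) -> (row=6, col=7)
  > (right): blocked, stay at (row=6, col=7)
  ^ (up): (row=6, col=7) -> (row=5, col=7)
  v (down): (row=5, col=7) -> (row=6, col=7)
  > (right): blocked, stay at (row=6, col=7)
  > (right): blocked, stay at (row=6, col=7)
  v (down): (row=6, col=7) -> (row=7, col=7)
  < (left): (row=7, col=7) -> (row=7, col=6)
  v (down): (row=7, col=6) -> (row=8, col=6)
  < (left): (row=8, col=6) -> (row=8, col=5)
Final: (row=8, col=5)

Answer: Final position: (row=8, col=5)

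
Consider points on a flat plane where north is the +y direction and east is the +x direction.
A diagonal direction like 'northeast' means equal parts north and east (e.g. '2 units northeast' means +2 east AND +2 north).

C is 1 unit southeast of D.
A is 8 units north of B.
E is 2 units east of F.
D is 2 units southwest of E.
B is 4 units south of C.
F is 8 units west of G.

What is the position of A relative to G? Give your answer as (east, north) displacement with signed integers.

Place G at the origin (east=0, north=0).
  F is 8 units west of G: delta (east=-8, north=+0); F at (east=-8, north=0).
  E is 2 units east of F: delta (east=+2, north=+0); E at (east=-6, north=0).
  D is 2 units southwest of E: delta (east=-2, north=-2); D at (east=-8, north=-2).
  C is 1 unit southeast of D: delta (east=+1, north=-1); C at (east=-7, north=-3).
  B is 4 units south of C: delta (east=+0, north=-4); B at (east=-7, north=-7).
  A is 8 units north of B: delta (east=+0, north=+8); A at (east=-7, north=1).
Therefore A relative to G: (east=-7, north=1).

Answer: A is at (east=-7, north=1) relative to G.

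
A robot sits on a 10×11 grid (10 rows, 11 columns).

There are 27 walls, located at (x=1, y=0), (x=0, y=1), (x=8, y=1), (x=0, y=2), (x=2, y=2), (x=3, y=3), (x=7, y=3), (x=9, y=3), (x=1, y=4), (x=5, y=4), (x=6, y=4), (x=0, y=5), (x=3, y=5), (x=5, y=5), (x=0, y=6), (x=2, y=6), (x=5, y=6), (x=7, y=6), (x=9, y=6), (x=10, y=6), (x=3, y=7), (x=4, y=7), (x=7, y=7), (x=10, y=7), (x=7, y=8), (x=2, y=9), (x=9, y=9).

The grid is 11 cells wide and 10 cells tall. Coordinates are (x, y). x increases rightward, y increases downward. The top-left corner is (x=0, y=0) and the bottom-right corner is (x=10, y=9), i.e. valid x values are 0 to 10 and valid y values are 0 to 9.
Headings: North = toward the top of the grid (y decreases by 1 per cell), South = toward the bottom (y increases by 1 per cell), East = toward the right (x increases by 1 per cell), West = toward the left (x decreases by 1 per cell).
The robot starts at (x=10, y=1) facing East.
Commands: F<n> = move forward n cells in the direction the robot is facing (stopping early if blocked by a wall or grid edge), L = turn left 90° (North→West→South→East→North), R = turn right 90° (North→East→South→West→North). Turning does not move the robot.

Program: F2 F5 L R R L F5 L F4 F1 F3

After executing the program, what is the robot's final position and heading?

Start: (x=10, y=1), facing East
  F2: move forward 0/2 (blocked), now at (x=10, y=1)
  F5: move forward 0/5 (blocked), now at (x=10, y=1)
  L: turn left, now facing North
  R: turn right, now facing East
  R: turn right, now facing South
  L: turn left, now facing East
  F5: move forward 0/5 (blocked), now at (x=10, y=1)
  L: turn left, now facing North
  F4: move forward 1/4 (blocked), now at (x=10, y=0)
  F1: move forward 0/1 (blocked), now at (x=10, y=0)
  F3: move forward 0/3 (blocked), now at (x=10, y=0)
Final: (x=10, y=0), facing North

Answer: Final position: (x=10, y=0), facing North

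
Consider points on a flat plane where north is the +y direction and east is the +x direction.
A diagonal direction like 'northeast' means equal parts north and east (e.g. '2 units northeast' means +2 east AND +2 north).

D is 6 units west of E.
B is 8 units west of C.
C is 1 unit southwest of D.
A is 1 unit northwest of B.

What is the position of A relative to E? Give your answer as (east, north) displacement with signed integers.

Answer: A is at (east=-16, north=0) relative to E.

Derivation:
Place E at the origin (east=0, north=0).
  D is 6 units west of E: delta (east=-6, north=+0); D at (east=-6, north=0).
  C is 1 unit southwest of D: delta (east=-1, north=-1); C at (east=-7, north=-1).
  B is 8 units west of C: delta (east=-8, north=+0); B at (east=-15, north=-1).
  A is 1 unit northwest of B: delta (east=-1, north=+1); A at (east=-16, north=0).
Therefore A relative to E: (east=-16, north=0).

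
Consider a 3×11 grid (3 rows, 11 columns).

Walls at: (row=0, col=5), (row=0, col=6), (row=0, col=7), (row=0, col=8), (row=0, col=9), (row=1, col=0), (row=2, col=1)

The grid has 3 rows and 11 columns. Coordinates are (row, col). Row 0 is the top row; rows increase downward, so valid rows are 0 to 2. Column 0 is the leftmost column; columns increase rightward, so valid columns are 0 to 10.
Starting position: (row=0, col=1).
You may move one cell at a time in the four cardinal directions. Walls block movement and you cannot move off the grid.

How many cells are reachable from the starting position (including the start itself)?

Answer: Reachable cells: 25

Derivation:
BFS flood-fill from (row=0, col=1):
  Distance 0: (row=0, col=1)
  Distance 1: (row=0, col=0), (row=0, col=2), (row=1, col=1)
  Distance 2: (row=0, col=3), (row=1, col=2)
  Distance 3: (row=0, col=4), (row=1, col=3), (row=2, col=2)
  Distance 4: (row=1, col=4), (row=2, col=3)
  Distance 5: (row=1, col=5), (row=2, col=4)
  Distance 6: (row=1, col=6), (row=2, col=5)
  Distance 7: (row=1, col=7), (row=2, col=6)
  Distance 8: (row=1, col=8), (row=2, col=7)
  Distance 9: (row=1, col=9), (row=2, col=8)
  Distance 10: (row=1, col=10), (row=2, col=9)
  Distance 11: (row=0, col=10), (row=2, col=10)
Total reachable: 25 (grid has 26 open cells total)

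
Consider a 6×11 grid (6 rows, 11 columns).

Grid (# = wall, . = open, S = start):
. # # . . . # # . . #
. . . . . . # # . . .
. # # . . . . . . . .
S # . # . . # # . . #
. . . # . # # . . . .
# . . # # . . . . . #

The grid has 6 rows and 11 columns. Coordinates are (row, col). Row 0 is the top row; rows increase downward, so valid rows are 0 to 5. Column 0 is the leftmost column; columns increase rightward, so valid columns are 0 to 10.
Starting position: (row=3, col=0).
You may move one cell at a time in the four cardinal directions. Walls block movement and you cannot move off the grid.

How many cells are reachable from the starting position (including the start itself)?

Answer: Reachable cells: 45

Derivation:
BFS flood-fill from (row=3, col=0):
  Distance 0: (row=3, col=0)
  Distance 1: (row=2, col=0), (row=4, col=0)
  Distance 2: (row=1, col=0), (row=4, col=1)
  Distance 3: (row=0, col=0), (row=1, col=1), (row=4, col=2), (row=5, col=1)
  Distance 4: (row=1, col=2), (row=3, col=2), (row=5, col=2)
  Distance 5: (row=1, col=3)
  Distance 6: (row=0, col=3), (row=1, col=4), (row=2, col=3)
  Distance 7: (row=0, col=4), (row=1, col=5), (row=2, col=4)
  Distance 8: (row=0, col=5), (row=2, col=5), (row=3, col=4)
  Distance 9: (row=2, col=6), (row=3, col=5), (row=4, col=4)
  Distance 10: (row=2, col=7)
  Distance 11: (row=2, col=8)
  Distance 12: (row=1, col=8), (row=2, col=9), (row=3, col=8)
  Distance 13: (row=0, col=8), (row=1, col=9), (row=2, col=10), (row=3, col=9), (row=4, col=8)
  Distance 14: (row=0, col=9), (row=1, col=10), (row=4, col=7), (row=4, col=9), (row=5, col=8)
  Distance 15: (row=4, col=10), (row=5, col=7), (row=5, col=9)
  Distance 16: (row=5, col=6)
  Distance 17: (row=5, col=5)
Total reachable: 45 (grid has 45 open cells total)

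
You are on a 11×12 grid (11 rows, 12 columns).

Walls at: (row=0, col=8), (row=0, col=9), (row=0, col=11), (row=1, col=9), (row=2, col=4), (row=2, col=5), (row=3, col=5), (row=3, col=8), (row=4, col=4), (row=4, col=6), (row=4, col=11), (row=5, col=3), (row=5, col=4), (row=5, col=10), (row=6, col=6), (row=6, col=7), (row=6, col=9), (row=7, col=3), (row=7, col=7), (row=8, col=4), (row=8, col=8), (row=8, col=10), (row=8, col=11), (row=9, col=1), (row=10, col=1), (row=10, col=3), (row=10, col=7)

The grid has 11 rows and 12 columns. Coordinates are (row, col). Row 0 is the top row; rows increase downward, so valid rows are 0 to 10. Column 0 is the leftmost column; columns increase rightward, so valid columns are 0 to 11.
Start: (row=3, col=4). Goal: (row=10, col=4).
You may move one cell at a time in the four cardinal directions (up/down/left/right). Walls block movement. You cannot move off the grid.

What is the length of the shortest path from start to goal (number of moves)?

BFS from (row=3, col=4) until reaching (row=10, col=4):
  Distance 0: (row=3, col=4)
  Distance 1: (row=3, col=3)
  Distance 2: (row=2, col=3), (row=3, col=2), (row=4, col=3)
  Distance 3: (row=1, col=3), (row=2, col=2), (row=3, col=1), (row=4, col=2)
  Distance 4: (row=0, col=3), (row=1, col=2), (row=1, col=4), (row=2, col=1), (row=3, col=0), (row=4, col=1), (row=5, col=2)
  Distance 5: (row=0, col=2), (row=0, col=4), (row=1, col=1), (row=1, col=5), (row=2, col=0), (row=4, col=0), (row=5, col=1), (row=6, col=2)
  Distance 6: (row=0, col=1), (row=0, col=5), (row=1, col=0), (row=1, col=6), (row=5, col=0), (row=6, col=1), (row=6, col=3), (row=7, col=2)
  Distance 7: (row=0, col=0), (row=0, col=6), (row=1, col=7), (row=2, col=6), (row=6, col=0), (row=6, col=4), (row=7, col=1), (row=8, col=2)
  Distance 8: (row=0, col=7), (row=1, col=8), (row=2, col=7), (row=3, col=6), (row=6, col=5), (row=7, col=0), (row=7, col=4), (row=8, col=1), (row=8, col=3), (row=9, col=2)
  Distance 9: (row=2, col=8), (row=3, col=7), (row=5, col=5), (row=7, col=5), (row=8, col=0), (row=9, col=3), (row=10, col=2)
  Distance 10: (row=2, col=9), (row=4, col=5), (row=4, col=7), (row=5, col=6), (row=7, col=6), (row=8, col=5), (row=9, col=0), (row=9, col=4)
  Distance 11: (row=2, col=10), (row=3, col=9), (row=4, col=8), (row=5, col=7), (row=8, col=6), (row=9, col=5), (row=10, col=0), (row=10, col=4)  <- goal reached here
One shortest path (11 moves): (row=3, col=4) -> (row=3, col=3) -> (row=3, col=2) -> (row=4, col=2) -> (row=5, col=2) -> (row=6, col=2) -> (row=7, col=2) -> (row=8, col=2) -> (row=8, col=3) -> (row=9, col=3) -> (row=9, col=4) -> (row=10, col=4)

Answer: Shortest path length: 11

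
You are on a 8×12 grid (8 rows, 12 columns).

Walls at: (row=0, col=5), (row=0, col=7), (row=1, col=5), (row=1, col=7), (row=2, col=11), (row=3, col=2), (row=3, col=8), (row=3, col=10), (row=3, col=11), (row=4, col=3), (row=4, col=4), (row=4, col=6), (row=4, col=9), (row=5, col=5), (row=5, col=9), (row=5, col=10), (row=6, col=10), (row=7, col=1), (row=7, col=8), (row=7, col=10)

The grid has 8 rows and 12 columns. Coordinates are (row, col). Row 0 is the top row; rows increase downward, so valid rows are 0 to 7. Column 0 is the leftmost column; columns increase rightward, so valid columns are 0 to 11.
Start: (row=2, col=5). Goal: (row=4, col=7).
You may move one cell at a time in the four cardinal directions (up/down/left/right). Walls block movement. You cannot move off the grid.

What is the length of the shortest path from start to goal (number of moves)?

BFS from (row=2, col=5) until reaching (row=4, col=7):
  Distance 0: (row=2, col=5)
  Distance 1: (row=2, col=4), (row=2, col=6), (row=3, col=5)
  Distance 2: (row=1, col=4), (row=1, col=6), (row=2, col=3), (row=2, col=7), (row=3, col=4), (row=3, col=6), (row=4, col=5)
  Distance 3: (row=0, col=4), (row=0, col=6), (row=1, col=3), (row=2, col=2), (row=2, col=8), (row=3, col=3), (row=3, col=7)
  Distance 4: (row=0, col=3), (row=1, col=2), (row=1, col=8), (row=2, col=1), (row=2, col=9), (row=4, col=7)  <- goal reached here
One shortest path (4 moves): (row=2, col=5) -> (row=2, col=6) -> (row=2, col=7) -> (row=3, col=7) -> (row=4, col=7)

Answer: Shortest path length: 4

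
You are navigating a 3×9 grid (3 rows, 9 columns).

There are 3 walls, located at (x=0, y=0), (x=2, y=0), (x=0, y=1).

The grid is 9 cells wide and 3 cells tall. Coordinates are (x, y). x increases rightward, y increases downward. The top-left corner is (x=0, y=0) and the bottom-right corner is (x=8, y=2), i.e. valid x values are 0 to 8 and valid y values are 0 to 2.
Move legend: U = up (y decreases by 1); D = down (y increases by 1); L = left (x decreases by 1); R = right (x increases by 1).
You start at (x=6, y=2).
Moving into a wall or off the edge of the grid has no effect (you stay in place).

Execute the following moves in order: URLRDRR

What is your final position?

Start: (x=6, y=2)
  U (up): (x=6, y=2) -> (x=6, y=1)
  R (right): (x=6, y=1) -> (x=7, y=1)
  L (left): (x=7, y=1) -> (x=6, y=1)
  R (right): (x=6, y=1) -> (x=7, y=1)
  D (down): (x=7, y=1) -> (x=7, y=2)
  R (right): (x=7, y=2) -> (x=8, y=2)
  R (right): blocked, stay at (x=8, y=2)
Final: (x=8, y=2)

Answer: Final position: (x=8, y=2)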